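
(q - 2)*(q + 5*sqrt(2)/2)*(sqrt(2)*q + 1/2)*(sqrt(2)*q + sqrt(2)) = 2*q^4 - 2*q^3 + 11*sqrt(2)*q^3/2 - 11*sqrt(2)*q^2/2 - 3*q^2/2 - 11*sqrt(2)*q - 5*q/2 - 5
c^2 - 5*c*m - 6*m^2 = (c - 6*m)*(c + m)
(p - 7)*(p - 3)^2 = p^3 - 13*p^2 + 51*p - 63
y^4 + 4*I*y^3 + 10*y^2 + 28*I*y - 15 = (y - 3*I)*(y + I)^2*(y + 5*I)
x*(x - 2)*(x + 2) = x^3 - 4*x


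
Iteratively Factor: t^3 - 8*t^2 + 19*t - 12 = (t - 1)*(t^2 - 7*t + 12) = (t - 4)*(t - 1)*(t - 3)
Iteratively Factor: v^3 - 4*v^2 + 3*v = (v - 1)*(v^2 - 3*v) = (v - 3)*(v - 1)*(v)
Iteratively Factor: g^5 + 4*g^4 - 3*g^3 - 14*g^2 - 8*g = (g + 4)*(g^4 - 3*g^2 - 2*g) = (g + 1)*(g + 4)*(g^3 - g^2 - 2*g) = (g + 1)^2*(g + 4)*(g^2 - 2*g) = (g - 2)*(g + 1)^2*(g + 4)*(g)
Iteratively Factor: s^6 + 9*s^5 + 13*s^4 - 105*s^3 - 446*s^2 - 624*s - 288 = (s + 1)*(s^5 + 8*s^4 + 5*s^3 - 110*s^2 - 336*s - 288) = (s + 1)*(s + 3)*(s^4 + 5*s^3 - 10*s^2 - 80*s - 96) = (s + 1)*(s + 3)^2*(s^3 + 2*s^2 - 16*s - 32) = (s + 1)*(s + 3)^2*(s + 4)*(s^2 - 2*s - 8) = (s - 4)*(s + 1)*(s + 3)^2*(s + 4)*(s + 2)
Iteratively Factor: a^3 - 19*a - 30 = (a + 3)*(a^2 - 3*a - 10) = (a - 5)*(a + 3)*(a + 2)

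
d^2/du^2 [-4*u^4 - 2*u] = -48*u^2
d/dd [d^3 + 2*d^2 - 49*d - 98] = 3*d^2 + 4*d - 49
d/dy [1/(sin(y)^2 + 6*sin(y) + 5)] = -2*(sin(y) + 3)*cos(y)/(sin(y)^2 + 6*sin(y) + 5)^2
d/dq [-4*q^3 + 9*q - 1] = 9 - 12*q^2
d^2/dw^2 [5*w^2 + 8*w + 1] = 10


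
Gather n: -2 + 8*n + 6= 8*n + 4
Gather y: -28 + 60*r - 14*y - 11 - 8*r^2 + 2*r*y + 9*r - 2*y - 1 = -8*r^2 + 69*r + y*(2*r - 16) - 40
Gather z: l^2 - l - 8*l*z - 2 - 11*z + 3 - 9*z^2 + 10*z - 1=l^2 - l - 9*z^2 + z*(-8*l - 1)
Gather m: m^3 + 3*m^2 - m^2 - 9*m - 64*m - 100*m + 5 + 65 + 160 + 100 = m^3 + 2*m^2 - 173*m + 330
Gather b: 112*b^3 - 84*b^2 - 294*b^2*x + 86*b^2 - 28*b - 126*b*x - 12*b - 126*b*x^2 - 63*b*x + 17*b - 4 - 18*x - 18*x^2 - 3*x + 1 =112*b^3 + b^2*(2 - 294*x) + b*(-126*x^2 - 189*x - 23) - 18*x^2 - 21*x - 3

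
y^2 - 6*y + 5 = (y - 5)*(y - 1)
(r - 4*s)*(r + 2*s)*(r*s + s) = r^3*s - 2*r^2*s^2 + r^2*s - 8*r*s^3 - 2*r*s^2 - 8*s^3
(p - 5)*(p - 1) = p^2 - 6*p + 5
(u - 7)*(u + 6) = u^2 - u - 42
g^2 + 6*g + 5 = (g + 1)*(g + 5)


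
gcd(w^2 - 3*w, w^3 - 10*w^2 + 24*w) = w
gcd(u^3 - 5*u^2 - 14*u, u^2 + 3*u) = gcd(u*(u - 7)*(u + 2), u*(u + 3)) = u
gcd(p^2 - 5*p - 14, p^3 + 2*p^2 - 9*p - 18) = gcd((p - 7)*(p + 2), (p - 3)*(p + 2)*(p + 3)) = p + 2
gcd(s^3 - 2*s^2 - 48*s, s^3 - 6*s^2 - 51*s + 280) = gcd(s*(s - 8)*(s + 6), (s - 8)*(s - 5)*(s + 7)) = s - 8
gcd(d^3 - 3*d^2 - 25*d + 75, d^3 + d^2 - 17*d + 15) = d^2 + 2*d - 15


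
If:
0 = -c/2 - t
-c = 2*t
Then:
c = -2*t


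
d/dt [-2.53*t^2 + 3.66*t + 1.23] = 3.66 - 5.06*t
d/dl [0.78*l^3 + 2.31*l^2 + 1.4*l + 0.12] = 2.34*l^2 + 4.62*l + 1.4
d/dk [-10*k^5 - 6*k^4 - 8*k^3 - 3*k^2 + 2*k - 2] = -50*k^4 - 24*k^3 - 24*k^2 - 6*k + 2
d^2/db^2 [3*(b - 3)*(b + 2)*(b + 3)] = 18*b + 12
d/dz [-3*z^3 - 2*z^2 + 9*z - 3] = -9*z^2 - 4*z + 9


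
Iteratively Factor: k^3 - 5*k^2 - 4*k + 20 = (k - 2)*(k^2 - 3*k - 10) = (k - 5)*(k - 2)*(k + 2)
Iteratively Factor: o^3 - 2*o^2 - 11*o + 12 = (o - 1)*(o^2 - o - 12) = (o - 4)*(o - 1)*(o + 3)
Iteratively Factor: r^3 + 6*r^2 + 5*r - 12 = (r + 3)*(r^2 + 3*r - 4) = (r + 3)*(r + 4)*(r - 1)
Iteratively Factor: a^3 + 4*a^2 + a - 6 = (a + 3)*(a^2 + a - 2) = (a - 1)*(a + 3)*(a + 2)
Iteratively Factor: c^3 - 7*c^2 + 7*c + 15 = (c - 3)*(c^2 - 4*c - 5) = (c - 5)*(c - 3)*(c + 1)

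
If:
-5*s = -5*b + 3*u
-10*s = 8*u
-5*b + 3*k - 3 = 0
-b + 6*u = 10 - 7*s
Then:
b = -10/3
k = -41/9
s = -40/3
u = 50/3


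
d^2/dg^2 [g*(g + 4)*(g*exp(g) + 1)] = g^3*exp(g) + 10*g^2*exp(g) + 22*g*exp(g) + 8*exp(g) + 2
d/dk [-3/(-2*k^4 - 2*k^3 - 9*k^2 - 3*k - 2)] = 3*(-8*k^3 - 6*k^2 - 18*k - 3)/(2*k^4 + 2*k^3 + 9*k^2 + 3*k + 2)^2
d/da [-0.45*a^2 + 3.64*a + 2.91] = 3.64 - 0.9*a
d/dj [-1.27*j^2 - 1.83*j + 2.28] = -2.54*j - 1.83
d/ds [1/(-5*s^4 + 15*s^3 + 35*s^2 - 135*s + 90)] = (4*s^3 - 9*s^2 - 14*s + 27)/(5*(-s^4 + 3*s^3 + 7*s^2 - 27*s + 18)^2)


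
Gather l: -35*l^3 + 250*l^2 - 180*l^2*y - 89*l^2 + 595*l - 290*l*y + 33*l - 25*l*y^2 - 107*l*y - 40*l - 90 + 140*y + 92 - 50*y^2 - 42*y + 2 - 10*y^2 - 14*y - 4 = -35*l^3 + l^2*(161 - 180*y) + l*(-25*y^2 - 397*y + 588) - 60*y^2 + 84*y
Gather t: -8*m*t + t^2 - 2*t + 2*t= -8*m*t + t^2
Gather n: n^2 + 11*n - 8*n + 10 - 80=n^2 + 3*n - 70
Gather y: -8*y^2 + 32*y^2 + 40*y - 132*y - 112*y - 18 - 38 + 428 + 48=24*y^2 - 204*y + 420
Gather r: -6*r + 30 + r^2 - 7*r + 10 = r^2 - 13*r + 40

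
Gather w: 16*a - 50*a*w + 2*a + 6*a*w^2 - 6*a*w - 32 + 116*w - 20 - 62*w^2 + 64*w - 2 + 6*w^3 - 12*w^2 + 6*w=18*a + 6*w^3 + w^2*(6*a - 74) + w*(186 - 56*a) - 54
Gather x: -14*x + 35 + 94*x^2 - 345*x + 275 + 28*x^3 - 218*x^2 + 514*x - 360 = 28*x^3 - 124*x^2 + 155*x - 50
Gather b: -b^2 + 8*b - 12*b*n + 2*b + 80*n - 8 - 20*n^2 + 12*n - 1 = -b^2 + b*(10 - 12*n) - 20*n^2 + 92*n - 9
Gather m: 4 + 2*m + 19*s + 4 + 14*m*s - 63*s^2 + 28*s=m*(14*s + 2) - 63*s^2 + 47*s + 8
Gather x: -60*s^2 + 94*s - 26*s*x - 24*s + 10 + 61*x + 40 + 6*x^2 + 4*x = -60*s^2 + 70*s + 6*x^2 + x*(65 - 26*s) + 50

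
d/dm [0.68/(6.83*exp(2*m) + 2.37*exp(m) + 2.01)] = (-9.2888*exp(m) - 1.6116)*exp(m)/(6.83*exp(2*m) + 2.37*exp(m) + 2.01)^2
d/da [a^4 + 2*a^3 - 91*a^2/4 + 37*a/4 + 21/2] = 4*a^3 + 6*a^2 - 91*a/2 + 37/4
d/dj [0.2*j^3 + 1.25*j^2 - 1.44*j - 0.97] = 0.6*j^2 + 2.5*j - 1.44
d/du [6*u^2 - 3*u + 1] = 12*u - 3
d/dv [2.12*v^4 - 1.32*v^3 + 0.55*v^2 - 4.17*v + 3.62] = 8.48*v^3 - 3.96*v^2 + 1.1*v - 4.17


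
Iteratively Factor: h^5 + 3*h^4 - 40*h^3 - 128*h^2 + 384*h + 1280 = (h - 4)*(h^4 + 7*h^3 - 12*h^2 - 176*h - 320) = (h - 4)*(h + 4)*(h^3 + 3*h^2 - 24*h - 80) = (h - 4)*(h + 4)^2*(h^2 - h - 20) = (h - 4)*(h + 4)^3*(h - 5)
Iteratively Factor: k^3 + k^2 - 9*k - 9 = (k - 3)*(k^2 + 4*k + 3) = (k - 3)*(k + 3)*(k + 1)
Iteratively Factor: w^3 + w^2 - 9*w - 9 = (w - 3)*(w^2 + 4*w + 3) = (w - 3)*(w + 3)*(w + 1)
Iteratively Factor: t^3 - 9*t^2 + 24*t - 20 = (t - 2)*(t^2 - 7*t + 10) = (t - 5)*(t - 2)*(t - 2)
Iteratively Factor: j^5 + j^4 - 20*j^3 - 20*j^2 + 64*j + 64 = (j - 2)*(j^4 + 3*j^3 - 14*j^2 - 48*j - 32) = (j - 4)*(j - 2)*(j^3 + 7*j^2 + 14*j + 8) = (j - 4)*(j - 2)*(j + 1)*(j^2 + 6*j + 8) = (j - 4)*(j - 2)*(j + 1)*(j + 4)*(j + 2)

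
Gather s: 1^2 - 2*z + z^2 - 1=z^2 - 2*z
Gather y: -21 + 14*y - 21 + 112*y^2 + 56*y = 112*y^2 + 70*y - 42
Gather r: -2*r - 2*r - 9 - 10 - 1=-4*r - 20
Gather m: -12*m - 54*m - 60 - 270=-66*m - 330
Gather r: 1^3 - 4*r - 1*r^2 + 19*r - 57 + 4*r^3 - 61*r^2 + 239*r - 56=4*r^3 - 62*r^2 + 254*r - 112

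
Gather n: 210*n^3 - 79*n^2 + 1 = 210*n^3 - 79*n^2 + 1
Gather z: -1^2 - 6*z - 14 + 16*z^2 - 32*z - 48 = 16*z^2 - 38*z - 63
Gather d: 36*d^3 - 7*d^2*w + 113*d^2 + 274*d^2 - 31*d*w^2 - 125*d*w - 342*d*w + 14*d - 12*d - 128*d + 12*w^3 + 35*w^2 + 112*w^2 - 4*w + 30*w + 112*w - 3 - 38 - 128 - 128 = 36*d^3 + d^2*(387 - 7*w) + d*(-31*w^2 - 467*w - 126) + 12*w^3 + 147*w^2 + 138*w - 297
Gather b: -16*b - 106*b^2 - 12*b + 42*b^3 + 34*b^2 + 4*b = 42*b^3 - 72*b^2 - 24*b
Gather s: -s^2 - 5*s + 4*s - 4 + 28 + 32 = -s^2 - s + 56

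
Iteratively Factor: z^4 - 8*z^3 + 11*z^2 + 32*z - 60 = (z + 2)*(z^3 - 10*z^2 + 31*z - 30) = (z - 5)*(z + 2)*(z^2 - 5*z + 6) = (z - 5)*(z - 2)*(z + 2)*(z - 3)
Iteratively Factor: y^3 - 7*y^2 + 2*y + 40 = (y - 4)*(y^2 - 3*y - 10) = (y - 5)*(y - 4)*(y + 2)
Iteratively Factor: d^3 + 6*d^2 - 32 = (d + 4)*(d^2 + 2*d - 8) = (d - 2)*(d + 4)*(d + 4)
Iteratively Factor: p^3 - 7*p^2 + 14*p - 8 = (p - 1)*(p^2 - 6*p + 8) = (p - 2)*(p - 1)*(p - 4)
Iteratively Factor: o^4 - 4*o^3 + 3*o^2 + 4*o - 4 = (o - 2)*(o^3 - 2*o^2 - o + 2) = (o - 2)*(o + 1)*(o^2 - 3*o + 2) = (o - 2)^2*(o + 1)*(o - 1)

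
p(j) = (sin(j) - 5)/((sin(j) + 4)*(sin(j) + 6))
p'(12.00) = 0.16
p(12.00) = -0.29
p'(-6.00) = 0.10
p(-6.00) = -0.18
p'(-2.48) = -0.16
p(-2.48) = -0.31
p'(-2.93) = -0.15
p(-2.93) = -0.24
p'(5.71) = 0.16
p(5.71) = -0.29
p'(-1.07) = 0.12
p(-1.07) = -0.37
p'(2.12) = -0.04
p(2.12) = -0.12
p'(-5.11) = 0.03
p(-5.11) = -0.12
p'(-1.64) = -0.02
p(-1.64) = -0.40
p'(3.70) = -0.16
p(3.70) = -0.29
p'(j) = -(sin(j) - 5)*cos(j)/((sin(j) + 4)*(sin(j) + 6)^2) - (sin(j) - 5)*cos(j)/((sin(j) + 4)^2*(sin(j) + 6)) + cos(j)/((sin(j) + 4)*(sin(j) + 6)) = (10*sin(j) + cos(j)^2 + 73)*cos(j)/((sin(j) + 4)^2*(sin(j) + 6)^2)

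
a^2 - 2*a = a*(a - 2)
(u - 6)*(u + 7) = u^2 + u - 42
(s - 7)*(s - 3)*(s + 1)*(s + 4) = s^4 - 5*s^3 - 25*s^2 + 65*s + 84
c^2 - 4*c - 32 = (c - 8)*(c + 4)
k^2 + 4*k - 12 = (k - 2)*(k + 6)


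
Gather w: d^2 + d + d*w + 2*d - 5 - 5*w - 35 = d^2 + 3*d + w*(d - 5) - 40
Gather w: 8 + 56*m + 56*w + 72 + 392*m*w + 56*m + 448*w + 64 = 112*m + w*(392*m + 504) + 144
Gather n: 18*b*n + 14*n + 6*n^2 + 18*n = 6*n^2 + n*(18*b + 32)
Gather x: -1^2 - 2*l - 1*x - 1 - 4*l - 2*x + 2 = -6*l - 3*x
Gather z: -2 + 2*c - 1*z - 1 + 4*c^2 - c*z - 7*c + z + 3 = 4*c^2 - c*z - 5*c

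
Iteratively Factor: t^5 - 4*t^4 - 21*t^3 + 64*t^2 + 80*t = (t + 1)*(t^4 - 5*t^3 - 16*t^2 + 80*t) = t*(t + 1)*(t^3 - 5*t^2 - 16*t + 80) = t*(t + 1)*(t + 4)*(t^2 - 9*t + 20) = t*(t - 4)*(t + 1)*(t + 4)*(t - 5)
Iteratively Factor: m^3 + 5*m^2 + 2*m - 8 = (m + 2)*(m^2 + 3*m - 4) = (m - 1)*(m + 2)*(m + 4)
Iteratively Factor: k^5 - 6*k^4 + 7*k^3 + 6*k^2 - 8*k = (k + 1)*(k^4 - 7*k^3 + 14*k^2 - 8*k) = (k - 1)*(k + 1)*(k^3 - 6*k^2 + 8*k) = (k - 4)*(k - 1)*(k + 1)*(k^2 - 2*k) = k*(k - 4)*(k - 1)*(k + 1)*(k - 2)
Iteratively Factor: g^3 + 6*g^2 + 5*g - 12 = (g + 4)*(g^2 + 2*g - 3) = (g + 3)*(g + 4)*(g - 1)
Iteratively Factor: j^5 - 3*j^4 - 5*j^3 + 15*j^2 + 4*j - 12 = (j - 3)*(j^4 - 5*j^2 + 4) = (j - 3)*(j - 2)*(j^3 + 2*j^2 - j - 2) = (j - 3)*(j - 2)*(j - 1)*(j^2 + 3*j + 2) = (j - 3)*(j - 2)*(j - 1)*(j + 1)*(j + 2)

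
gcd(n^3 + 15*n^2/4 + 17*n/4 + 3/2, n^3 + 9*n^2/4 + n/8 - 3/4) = n^2 + 11*n/4 + 3/2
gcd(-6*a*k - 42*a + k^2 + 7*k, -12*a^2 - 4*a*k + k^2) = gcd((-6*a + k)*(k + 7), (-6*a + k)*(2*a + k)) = 6*a - k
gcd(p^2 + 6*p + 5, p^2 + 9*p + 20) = p + 5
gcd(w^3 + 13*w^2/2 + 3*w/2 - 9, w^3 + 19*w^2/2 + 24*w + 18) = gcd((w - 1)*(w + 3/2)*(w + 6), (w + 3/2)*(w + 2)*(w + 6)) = w^2 + 15*w/2 + 9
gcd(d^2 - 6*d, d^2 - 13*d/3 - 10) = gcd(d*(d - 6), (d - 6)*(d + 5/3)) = d - 6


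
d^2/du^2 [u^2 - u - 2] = 2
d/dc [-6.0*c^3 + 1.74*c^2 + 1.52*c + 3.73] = -18.0*c^2 + 3.48*c + 1.52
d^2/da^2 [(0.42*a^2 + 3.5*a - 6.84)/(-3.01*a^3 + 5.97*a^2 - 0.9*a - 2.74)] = (-7.61048400000001*a^6 - 190.2621*a^5 + 1127.843388*a^4 - 2153.145876*a^3 + 1879.04904*a^2 - 902.495016*a + 245.81112)/(27.270901*a^9 - 162.266391*a^8 + 346.299597*a^7 - 235.338531*a^6 - 191.877138*a^5 + 322.997058*a^4 - 19.809492*a^3 - 127.802916*a^2 + 20.27052*a + 20.570824)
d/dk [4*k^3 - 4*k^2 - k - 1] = 12*k^2 - 8*k - 1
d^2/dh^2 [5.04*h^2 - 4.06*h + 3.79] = 10.0800000000000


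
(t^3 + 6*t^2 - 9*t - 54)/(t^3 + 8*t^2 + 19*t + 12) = (t^2 + 3*t - 18)/(t^2 + 5*t + 4)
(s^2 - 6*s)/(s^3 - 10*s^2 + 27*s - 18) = s/(s^2 - 4*s + 3)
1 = 1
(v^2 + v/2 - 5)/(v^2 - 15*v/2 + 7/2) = (2*v^2 + v - 10)/(2*v^2 - 15*v + 7)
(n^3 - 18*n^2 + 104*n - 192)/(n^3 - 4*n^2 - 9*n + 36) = (n^2 - 14*n + 48)/(n^2 - 9)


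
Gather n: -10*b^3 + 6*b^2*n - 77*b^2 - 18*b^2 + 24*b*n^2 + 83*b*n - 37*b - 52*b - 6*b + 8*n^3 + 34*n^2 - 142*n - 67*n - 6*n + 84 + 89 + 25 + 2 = -10*b^3 - 95*b^2 - 95*b + 8*n^3 + n^2*(24*b + 34) + n*(6*b^2 + 83*b - 215) + 200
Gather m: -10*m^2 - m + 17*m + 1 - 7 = -10*m^2 + 16*m - 6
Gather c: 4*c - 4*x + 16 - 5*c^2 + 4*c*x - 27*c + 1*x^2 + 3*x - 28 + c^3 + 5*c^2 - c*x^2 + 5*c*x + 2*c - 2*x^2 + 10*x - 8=c^3 + c*(-x^2 + 9*x - 21) - x^2 + 9*x - 20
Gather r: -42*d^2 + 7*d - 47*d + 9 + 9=-42*d^2 - 40*d + 18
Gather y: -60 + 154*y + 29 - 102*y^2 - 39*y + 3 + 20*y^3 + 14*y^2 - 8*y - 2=20*y^3 - 88*y^2 + 107*y - 30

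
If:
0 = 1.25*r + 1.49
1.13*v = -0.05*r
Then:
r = -1.19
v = 0.05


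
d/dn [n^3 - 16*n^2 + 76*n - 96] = 3*n^2 - 32*n + 76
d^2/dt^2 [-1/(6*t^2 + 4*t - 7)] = 4*(18*t^2 + 12*t - 8*(3*t + 1)^2 - 21)/(6*t^2 + 4*t - 7)^3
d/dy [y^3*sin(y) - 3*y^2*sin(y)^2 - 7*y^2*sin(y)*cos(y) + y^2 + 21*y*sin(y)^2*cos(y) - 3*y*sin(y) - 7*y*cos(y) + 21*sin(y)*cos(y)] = y^3*cos(y) + 3*y^2*sin(y) - 3*y^2*sin(2*y) - 7*y^2*cos(2*y) + 7*y*sin(y)/4 - 7*y*sin(2*y) + 63*y*sin(3*y)/4 - 3*y*cos(y) + 3*y*cos(2*y) - y - 3*sin(y) - 7*cos(y)/4 + 21*cos(2*y) - 21*cos(3*y)/4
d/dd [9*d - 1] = 9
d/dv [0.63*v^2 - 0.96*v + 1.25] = 1.26*v - 0.96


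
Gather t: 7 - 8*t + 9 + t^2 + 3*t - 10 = t^2 - 5*t + 6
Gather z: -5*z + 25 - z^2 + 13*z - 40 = -z^2 + 8*z - 15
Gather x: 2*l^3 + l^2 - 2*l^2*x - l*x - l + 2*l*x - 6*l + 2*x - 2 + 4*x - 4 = 2*l^3 + l^2 - 7*l + x*(-2*l^2 + l + 6) - 6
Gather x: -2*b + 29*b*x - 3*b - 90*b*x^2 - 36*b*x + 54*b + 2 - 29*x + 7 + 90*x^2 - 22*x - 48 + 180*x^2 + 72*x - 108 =49*b + x^2*(270 - 90*b) + x*(21 - 7*b) - 147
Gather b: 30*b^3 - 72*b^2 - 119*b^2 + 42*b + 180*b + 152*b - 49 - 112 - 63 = 30*b^3 - 191*b^2 + 374*b - 224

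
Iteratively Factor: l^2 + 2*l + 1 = (l + 1)*(l + 1)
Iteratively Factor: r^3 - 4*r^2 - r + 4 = (r - 4)*(r^2 - 1) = (r - 4)*(r + 1)*(r - 1)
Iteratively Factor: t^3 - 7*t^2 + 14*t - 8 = (t - 4)*(t^2 - 3*t + 2) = (t - 4)*(t - 2)*(t - 1)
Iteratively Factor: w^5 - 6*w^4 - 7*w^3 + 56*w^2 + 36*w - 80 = (w - 4)*(w^4 - 2*w^3 - 15*w^2 - 4*w + 20) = (w - 4)*(w + 2)*(w^3 - 4*w^2 - 7*w + 10) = (w - 4)*(w - 1)*(w + 2)*(w^2 - 3*w - 10) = (w - 4)*(w - 1)*(w + 2)^2*(w - 5)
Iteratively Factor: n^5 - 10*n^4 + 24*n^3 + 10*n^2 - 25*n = (n)*(n^4 - 10*n^3 + 24*n^2 + 10*n - 25) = n*(n - 5)*(n^3 - 5*n^2 - n + 5) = n*(n - 5)*(n - 1)*(n^2 - 4*n - 5) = n*(n - 5)*(n - 1)*(n + 1)*(n - 5)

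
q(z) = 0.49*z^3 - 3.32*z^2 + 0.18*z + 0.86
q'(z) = 1.47*z^2 - 6.64*z + 0.18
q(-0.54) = -0.28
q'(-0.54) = 4.19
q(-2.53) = -28.78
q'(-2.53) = 26.39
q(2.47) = -11.57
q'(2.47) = -7.25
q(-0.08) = 0.82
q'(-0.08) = 0.72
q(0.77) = -0.75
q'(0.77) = -4.06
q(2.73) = -13.42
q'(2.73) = -6.99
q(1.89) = -7.35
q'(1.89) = -7.12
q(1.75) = -6.37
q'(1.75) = -6.94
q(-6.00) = -225.58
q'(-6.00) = 92.94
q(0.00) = 0.86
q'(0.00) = 0.18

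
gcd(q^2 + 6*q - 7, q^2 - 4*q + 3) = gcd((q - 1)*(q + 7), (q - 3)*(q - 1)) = q - 1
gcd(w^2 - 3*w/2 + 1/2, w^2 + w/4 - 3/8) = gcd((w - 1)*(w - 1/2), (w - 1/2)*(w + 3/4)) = w - 1/2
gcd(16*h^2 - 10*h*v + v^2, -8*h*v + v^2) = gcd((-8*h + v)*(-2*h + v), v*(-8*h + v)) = -8*h + v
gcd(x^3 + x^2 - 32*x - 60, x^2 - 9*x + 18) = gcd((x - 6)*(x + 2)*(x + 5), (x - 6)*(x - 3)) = x - 6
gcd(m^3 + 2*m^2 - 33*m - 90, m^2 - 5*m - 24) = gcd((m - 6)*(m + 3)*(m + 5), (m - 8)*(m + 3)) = m + 3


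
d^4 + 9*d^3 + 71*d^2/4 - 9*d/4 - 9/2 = (d - 1/2)*(d + 1/2)*(d + 3)*(d + 6)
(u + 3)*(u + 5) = u^2 + 8*u + 15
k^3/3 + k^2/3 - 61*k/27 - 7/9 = (k/3 + 1)*(k - 7/3)*(k + 1/3)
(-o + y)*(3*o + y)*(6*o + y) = -18*o^3 + 9*o^2*y + 8*o*y^2 + y^3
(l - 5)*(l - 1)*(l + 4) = l^3 - 2*l^2 - 19*l + 20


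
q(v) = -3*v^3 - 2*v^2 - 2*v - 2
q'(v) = -9*v^2 - 4*v - 2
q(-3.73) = 133.32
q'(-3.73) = -112.30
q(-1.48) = 6.30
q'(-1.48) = -15.79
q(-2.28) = 27.72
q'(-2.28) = -39.67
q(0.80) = -6.42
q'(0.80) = -10.96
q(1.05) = -9.78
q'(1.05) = -16.12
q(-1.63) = 8.94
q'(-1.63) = -19.39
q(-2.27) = 27.33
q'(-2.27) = -39.30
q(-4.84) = 300.97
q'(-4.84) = -193.47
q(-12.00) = 4918.00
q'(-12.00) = -1250.00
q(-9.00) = 2041.00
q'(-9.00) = -695.00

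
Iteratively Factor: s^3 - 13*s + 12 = (s - 3)*(s^2 + 3*s - 4) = (s - 3)*(s + 4)*(s - 1)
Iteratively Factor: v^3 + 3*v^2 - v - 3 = (v - 1)*(v^2 + 4*v + 3) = (v - 1)*(v + 3)*(v + 1)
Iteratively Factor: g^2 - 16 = (g - 4)*(g + 4)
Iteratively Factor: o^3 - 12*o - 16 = (o + 2)*(o^2 - 2*o - 8) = (o - 4)*(o + 2)*(o + 2)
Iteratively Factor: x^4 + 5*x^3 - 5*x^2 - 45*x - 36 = (x - 3)*(x^3 + 8*x^2 + 19*x + 12) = (x - 3)*(x + 1)*(x^2 + 7*x + 12) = (x - 3)*(x + 1)*(x + 4)*(x + 3)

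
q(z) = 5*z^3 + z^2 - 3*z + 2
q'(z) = 15*z^2 + 2*z - 3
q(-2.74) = -85.13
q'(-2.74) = 104.13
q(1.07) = 6.06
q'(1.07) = 16.31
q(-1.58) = -10.49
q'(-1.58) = 31.29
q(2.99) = 135.62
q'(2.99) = 137.08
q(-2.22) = -41.12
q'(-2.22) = 66.49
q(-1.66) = -13.14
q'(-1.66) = 35.01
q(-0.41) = 3.05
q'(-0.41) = -1.30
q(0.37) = 1.28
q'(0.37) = -0.21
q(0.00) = 2.00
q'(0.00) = -3.00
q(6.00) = 1100.00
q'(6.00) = 549.00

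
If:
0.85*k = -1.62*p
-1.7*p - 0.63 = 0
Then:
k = 0.71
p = -0.37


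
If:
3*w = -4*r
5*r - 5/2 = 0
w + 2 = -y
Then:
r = 1/2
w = -2/3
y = -4/3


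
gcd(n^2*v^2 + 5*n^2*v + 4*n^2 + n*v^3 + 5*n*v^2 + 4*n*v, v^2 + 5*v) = 1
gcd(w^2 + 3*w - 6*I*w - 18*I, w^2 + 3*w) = w + 3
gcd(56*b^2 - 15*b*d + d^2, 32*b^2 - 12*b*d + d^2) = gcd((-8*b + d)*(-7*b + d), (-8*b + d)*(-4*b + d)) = 8*b - d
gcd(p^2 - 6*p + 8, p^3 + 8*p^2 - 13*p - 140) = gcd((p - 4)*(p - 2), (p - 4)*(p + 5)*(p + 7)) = p - 4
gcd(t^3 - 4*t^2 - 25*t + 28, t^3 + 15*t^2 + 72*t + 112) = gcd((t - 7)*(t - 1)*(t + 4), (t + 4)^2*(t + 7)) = t + 4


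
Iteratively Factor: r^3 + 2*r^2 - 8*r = (r)*(r^2 + 2*r - 8) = r*(r - 2)*(r + 4)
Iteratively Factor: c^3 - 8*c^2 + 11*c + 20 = (c - 5)*(c^2 - 3*c - 4) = (c - 5)*(c - 4)*(c + 1)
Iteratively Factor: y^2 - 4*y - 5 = (y - 5)*(y + 1)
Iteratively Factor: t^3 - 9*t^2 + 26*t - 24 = (t - 3)*(t^2 - 6*t + 8) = (t - 4)*(t - 3)*(t - 2)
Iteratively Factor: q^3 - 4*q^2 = (q)*(q^2 - 4*q) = q*(q - 4)*(q)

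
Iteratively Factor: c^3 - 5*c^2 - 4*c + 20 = (c + 2)*(c^2 - 7*c + 10) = (c - 2)*(c + 2)*(c - 5)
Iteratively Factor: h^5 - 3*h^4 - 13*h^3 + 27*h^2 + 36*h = (h + 1)*(h^4 - 4*h^3 - 9*h^2 + 36*h) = (h - 3)*(h + 1)*(h^3 - h^2 - 12*h) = (h - 4)*(h - 3)*(h + 1)*(h^2 + 3*h) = h*(h - 4)*(h - 3)*(h + 1)*(h + 3)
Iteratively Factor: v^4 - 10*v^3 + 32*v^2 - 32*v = (v - 2)*(v^3 - 8*v^2 + 16*v) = v*(v - 2)*(v^2 - 8*v + 16) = v*(v - 4)*(v - 2)*(v - 4)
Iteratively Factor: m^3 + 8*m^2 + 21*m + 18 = (m + 2)*(m^2 + 6*m + 9) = (m + 2)*(m + 3)*(m + 3)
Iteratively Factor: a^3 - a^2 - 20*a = (a + 4)*(a^2 - 5*a) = a*(a + 4)*(a - 5)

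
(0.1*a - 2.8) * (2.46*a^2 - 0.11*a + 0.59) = 0.246*a^3 - 6.899*a^2 + 0.367*a - 1.652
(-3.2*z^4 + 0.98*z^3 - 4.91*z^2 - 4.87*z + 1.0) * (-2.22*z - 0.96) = 7.104*z^5 + 0.8964*z^4 + 9.9594*z^3 + 15.525*z^2 + 2.4552*z - 0.96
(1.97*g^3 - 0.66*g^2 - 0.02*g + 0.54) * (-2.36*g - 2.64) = -4.6492*g^4 - 3.6432*g^3 + 1.7896*g^2 - 1.2216*g - 1.4256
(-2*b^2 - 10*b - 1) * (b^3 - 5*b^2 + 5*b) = -2*b^5 + 39*b^3 - 45*b^2 - 5*b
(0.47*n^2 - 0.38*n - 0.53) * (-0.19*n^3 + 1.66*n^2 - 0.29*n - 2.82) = -0.0893*n^5 + 0.8524*n^4 - 0.6664*n^3 - 2.095*n^2 + 1.2253*n + 1.4946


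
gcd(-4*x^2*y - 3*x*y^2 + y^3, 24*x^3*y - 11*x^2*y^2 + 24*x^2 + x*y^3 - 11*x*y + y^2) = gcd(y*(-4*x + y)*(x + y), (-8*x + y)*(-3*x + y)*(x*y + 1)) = 1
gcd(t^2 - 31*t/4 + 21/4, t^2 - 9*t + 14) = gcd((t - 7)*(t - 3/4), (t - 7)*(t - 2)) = t - 7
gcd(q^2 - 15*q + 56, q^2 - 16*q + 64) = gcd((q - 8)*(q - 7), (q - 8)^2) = q - 8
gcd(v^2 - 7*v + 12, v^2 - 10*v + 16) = 1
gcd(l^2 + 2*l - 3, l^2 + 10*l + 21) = l + 3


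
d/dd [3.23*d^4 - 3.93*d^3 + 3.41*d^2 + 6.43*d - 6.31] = 12.92*d^3 - 11.79*d^2 + 6.82*d + 6.43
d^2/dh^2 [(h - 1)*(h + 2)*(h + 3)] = 6*h + 8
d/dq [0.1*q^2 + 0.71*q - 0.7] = 0.2*q + 0.71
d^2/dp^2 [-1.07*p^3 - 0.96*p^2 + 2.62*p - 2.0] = -6.42*p - 1.92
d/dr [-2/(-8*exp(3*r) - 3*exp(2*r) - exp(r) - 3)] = (-48*exp(2*r) - 12*exp(r) - 2)*exp(r)/(8*exp(3*r) + 3*exp(2*r) + exp(r) + 3)^2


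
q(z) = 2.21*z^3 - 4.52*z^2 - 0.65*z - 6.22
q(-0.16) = -6.24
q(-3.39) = -142.06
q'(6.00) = 183.79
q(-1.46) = -21.78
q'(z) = 6.63*z^2 - 9.04*z - 0.65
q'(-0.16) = 0.97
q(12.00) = 3153.98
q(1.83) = -9.00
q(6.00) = 304.52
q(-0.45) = -7.04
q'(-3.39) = 106.19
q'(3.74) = 58.28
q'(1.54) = 1.15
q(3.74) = 43.74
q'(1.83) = 5.01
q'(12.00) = 845.59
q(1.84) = -8.95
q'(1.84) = 5.16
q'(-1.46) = 26.68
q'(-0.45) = 4.76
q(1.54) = -9.87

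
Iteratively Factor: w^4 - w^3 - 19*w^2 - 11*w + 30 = (w - 1)*(w^3 - 19*w - 30) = (w - 5)*(w - 1)*(w^2 + 5*w + 6) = (w - 5)*(w - 1)*(w + 2)*(w + 3)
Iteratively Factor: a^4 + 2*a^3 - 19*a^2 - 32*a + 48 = (a - 1)*(a^3 + 3*a^2 - 16*a - 48) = (a - 1)*(a + 3)*(a^2 - 16) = (a - 1)*(a + 3)*(a + 4)*(a - 4)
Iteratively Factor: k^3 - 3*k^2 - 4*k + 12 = (k - 3)*(k^2 - 4) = (k - 3)*(k + 2)*(k - 2)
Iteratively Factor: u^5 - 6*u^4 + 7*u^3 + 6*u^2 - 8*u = (u)*(u^4 - 6*u^3 + 7*u^2 + 6*u - 8) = u*(u - 4)*(u^3 - 2*u^2 - u + 2) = u*(u - 4)*(u - 2)*(u^2 - 1) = u*(u - 4)*(u - 2)*(u + 1)*(u - 1)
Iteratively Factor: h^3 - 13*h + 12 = (h - 1)*(h^2 + h - 12) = (h - 3)*(h - 1)*(h + 4)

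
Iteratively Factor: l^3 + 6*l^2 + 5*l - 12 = (l + 4)*(l^2 + 2*l - 3) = (l + 3)*(l + 4)*(l - 1)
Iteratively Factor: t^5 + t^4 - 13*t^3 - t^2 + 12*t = (t + 4)*(t^4 - 3*t^3 - t^2 + 3*t) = (t - 3)*(t + 4)*(t^3 - t) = (t - 3)*(t + 1)*(t + 4)*(t^2 - t) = (t - 3)*(t - 1)*(t + 1)*(t + 4)*(t)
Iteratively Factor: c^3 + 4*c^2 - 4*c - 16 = (c + 4)*(c^2 - 4) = (c + 2)*(c + 4)*(c - 2)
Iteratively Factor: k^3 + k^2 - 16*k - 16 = (k + 1)*(k^2 - 16) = (k - 4)*(k + 1)*(k + 4)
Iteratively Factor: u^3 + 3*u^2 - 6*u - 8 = (u + 4)*(u^2 - u - 2) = (u + 1)*(u + 4)*(u - 2)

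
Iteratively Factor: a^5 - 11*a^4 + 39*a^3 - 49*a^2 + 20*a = (a - 5)*(a^4 - 6*a^3 + 9*a^2 - 4*a) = (a - 5)*(a - 1)*(a^3 - 5*a^2 + 4*a) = a*(a - 5)*(a - 1)*(a^2 - 5*a + 4) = a*(a - 5)*(a - 4)*(a - 1)*(a - 1)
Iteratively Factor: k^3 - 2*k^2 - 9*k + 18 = (k - 3)*(k^2 + k - 6) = (k - 3)*(k + 3)*(k - 2)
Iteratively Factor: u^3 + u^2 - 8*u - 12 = (u + 2)*(u^2 - u - 6) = (u + 2)^2*(u - 3)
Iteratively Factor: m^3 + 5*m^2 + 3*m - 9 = (m - 1)*(m^2 + 6*m + 9) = (m - 1)*(m + 3)*(m + 3)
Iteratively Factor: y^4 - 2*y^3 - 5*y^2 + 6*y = (y - 1)*(y^3 - y^2 - 6*y) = (y - 1)*(y + 2)*(y^2 - 3*y) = (y - 3)*(y - 1)*(y + 2)*(y)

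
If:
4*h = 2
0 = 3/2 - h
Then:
No Solution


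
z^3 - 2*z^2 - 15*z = z*(z - 5)*(z + 3)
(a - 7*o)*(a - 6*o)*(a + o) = a^3 - 12*a^2*o + 29*a*o^2 + 42*o^3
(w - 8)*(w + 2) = w^2 - 6*w - 16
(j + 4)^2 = j^2 + 8*j + 16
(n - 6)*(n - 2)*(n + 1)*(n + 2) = n^4 - 5*n^3 - 10*n^2 + 20*n + 24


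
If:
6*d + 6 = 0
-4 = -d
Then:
No Solution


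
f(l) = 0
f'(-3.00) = 0.00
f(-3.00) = 0.00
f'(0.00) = 0.00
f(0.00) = 0.00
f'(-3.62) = 0.00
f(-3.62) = 0.00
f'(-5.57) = 0.00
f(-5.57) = 0.00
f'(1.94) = 0.00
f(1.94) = 0.00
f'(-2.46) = 0.00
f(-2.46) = 0.00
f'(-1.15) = 0.00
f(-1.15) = 0.00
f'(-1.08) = 0.00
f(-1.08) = 0.00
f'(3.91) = 0.00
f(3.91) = 0.00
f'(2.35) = 0.00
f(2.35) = 0.00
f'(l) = 0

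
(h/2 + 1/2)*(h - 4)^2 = h^3/2 - 7*h^2/2 + 4*h + 8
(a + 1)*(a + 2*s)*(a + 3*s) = a^3 + 5*a^2*s + a^2 + 6*a*s^2 + 5*a*s + 6*s^2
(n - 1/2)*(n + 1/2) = n^2 - 1/4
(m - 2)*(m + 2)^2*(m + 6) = m^4 + 8*m^3 + 8*m^2 - 32*m - 48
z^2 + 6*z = z*(z + 6)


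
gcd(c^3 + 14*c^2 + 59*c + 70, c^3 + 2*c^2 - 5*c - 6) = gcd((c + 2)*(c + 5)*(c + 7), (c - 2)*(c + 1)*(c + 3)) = 1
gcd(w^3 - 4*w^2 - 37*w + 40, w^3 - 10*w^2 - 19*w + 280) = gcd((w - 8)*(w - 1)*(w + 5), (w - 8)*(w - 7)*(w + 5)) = w^2 - 3*w - 40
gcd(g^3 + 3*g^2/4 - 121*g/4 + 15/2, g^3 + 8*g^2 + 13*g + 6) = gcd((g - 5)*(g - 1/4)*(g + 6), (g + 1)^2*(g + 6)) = g + 6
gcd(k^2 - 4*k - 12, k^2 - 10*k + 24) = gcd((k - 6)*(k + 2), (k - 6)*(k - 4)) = k - 6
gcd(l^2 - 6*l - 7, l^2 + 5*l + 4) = l + 1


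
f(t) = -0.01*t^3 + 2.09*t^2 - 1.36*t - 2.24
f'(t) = -0.03*t^2 + 4.18*t - 1.36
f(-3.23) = 24.29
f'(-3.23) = -15.17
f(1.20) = -0.88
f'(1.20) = 3.61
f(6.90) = 84.60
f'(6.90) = 26.05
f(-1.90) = 7.96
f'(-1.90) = -9.41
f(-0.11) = -2.07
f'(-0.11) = -1.82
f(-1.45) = 4.16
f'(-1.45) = -7.48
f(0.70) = -2.17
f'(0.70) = 1.55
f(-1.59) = 5.25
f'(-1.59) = -8.08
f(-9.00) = 186.58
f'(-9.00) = -41.41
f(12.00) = 265.12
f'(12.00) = 44.48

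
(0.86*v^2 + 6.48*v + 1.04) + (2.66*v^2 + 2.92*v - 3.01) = 3.52*v^2 + 9.4*v - 1.97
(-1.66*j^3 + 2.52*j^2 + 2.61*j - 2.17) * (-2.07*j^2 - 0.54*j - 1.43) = 3.4362*j^5 - 4.32*j^4 - 4.3897*j^3 - 0.521100000000001*j^2 - 2.5605*j + 3.1031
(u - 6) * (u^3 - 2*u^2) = u^4 - 8*u^3 + 12*u^2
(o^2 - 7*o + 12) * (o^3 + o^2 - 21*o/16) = o^5 - 6*o^4 + 59*o^3/16 + 339*o^2/16 - 63*o/4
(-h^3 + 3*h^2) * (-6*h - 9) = 6*h^4 - 9*h^3 - 27*h^2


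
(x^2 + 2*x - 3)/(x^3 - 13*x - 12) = (x - 1)/(x^2 - 3*x - 4)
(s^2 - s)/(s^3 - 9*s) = (s - 1)/(s^2 - 9)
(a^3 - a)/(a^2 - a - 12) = (a^3 - a)/(a^2 - a - 12)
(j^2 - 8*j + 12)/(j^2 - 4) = (j - 6)/(j + 2)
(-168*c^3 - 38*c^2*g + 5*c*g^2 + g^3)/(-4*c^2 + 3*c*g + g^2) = (42*c^2 - c*g - g^2)/(c - g)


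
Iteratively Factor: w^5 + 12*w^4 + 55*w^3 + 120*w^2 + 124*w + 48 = (w + 2)*(w^4 + 10*w^3 + 35*w^2 + 50*w + 24) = (w + 2)*(w + 4)*(w^3 + 6*w^2 + 11*w + 6) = (w + 2)^2*(w + 4)*(w^2 + 4*w + 3) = (w + 1)*(w + 2)^2*(w + 4)*(w + 3)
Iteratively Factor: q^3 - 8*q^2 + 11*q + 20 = (q - 5)*(q^2 - 3*q - 4) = (q - 5)*(q - 4)*(q + 1)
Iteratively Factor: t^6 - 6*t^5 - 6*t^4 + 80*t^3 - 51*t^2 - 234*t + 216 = (t + 2)*(t^5 - 8*t^4 + 10*t^3 + 60*t^2 - 171*t + 108) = (t - 1)*(t + 2)*(t^4 - 7*t^3 + 3*t^2 + 63*t - 108) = (t - 3)*(t - 1)*(t + 2)*(t^3 - 4*t^2 - 9*t + 36) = (t - 3)^2*(t - 1)*(t + 2)*(t^2 - t - 12) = (t - 4)*(t - 3)^2*(t - 1)*(t + 2)*(t + 3)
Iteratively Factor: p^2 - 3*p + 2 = (p - 2)*(p - 1)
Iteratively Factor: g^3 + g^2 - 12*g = (g)*(g^2 + g - 12) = g*(g - 3)*(g + 4)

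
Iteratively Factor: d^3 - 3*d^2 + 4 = (d + 1)*(d^2 - 4*d + 4) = (d - 2)*(d + 1)*(d - 2)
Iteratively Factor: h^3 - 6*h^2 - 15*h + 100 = (h + 4)*(h^2 - 10*h + 25) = (h - 5)*(h + 4)*(h - 5)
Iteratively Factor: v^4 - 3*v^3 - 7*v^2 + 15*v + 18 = (v + 2)*(v^3 - 5*v^2 + 3*v + 9) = (v - 3)*(v + 2)*(v^2 - 2*v - 3) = (v - 3)*(v + 1)*(v + 2)*(v - 3)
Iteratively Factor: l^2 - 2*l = (l - 2)*(l)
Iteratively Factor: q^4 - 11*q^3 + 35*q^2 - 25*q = (q - 5)*(q^3 - 6*q^2 + 5*q) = (q - 5)^2*(q^2 - q) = q*(q - 5)^2*(q - 1)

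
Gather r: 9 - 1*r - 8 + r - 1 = 0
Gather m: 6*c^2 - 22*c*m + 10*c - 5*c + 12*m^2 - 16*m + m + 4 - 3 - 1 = 6*c^2 + 5*c + 12*m^2 + m*(-22*c - 15)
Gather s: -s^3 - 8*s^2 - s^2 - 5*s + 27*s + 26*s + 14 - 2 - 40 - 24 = -s^3 - 9*s^2 + 48*s - 52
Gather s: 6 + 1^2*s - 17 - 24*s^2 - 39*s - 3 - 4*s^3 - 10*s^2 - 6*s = -4*s^3 - 34*s^2 - 44*s - 14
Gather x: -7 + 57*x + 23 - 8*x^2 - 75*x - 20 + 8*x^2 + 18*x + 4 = 0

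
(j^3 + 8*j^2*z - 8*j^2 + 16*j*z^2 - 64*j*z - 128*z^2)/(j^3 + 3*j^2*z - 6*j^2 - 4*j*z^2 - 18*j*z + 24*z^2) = (-j^2 - 4*j*z + 8*j + 32*z)/(-j^2 + j*z + 6*j - 6*z)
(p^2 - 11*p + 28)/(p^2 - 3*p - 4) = (p - 7)/(p + 1)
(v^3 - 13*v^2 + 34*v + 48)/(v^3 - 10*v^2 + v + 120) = (v^2 - 5*v - 6)/(v^2 - 2*v - 15)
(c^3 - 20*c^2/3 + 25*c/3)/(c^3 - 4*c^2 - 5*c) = (c - 5/3)/(c + 1)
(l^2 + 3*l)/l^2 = (l + 3)/l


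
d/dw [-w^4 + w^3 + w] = -4*w^3 + 3*w^2 + 1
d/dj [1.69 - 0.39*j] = -0.390000000000000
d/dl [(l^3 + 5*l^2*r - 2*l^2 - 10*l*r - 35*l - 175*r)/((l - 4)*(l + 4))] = (l^4 + 10*l^2*r - 13*l^2 + 190*l*r + 64*l + 160*r + 560)/(l^4 - 32*l^2 + 256)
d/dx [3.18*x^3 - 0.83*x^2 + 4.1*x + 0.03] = 9.54*x^2 - 1.66*x + 4.1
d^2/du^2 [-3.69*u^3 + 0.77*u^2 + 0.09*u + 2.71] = 1.54 - 22.14*u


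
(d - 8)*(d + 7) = d^2 - d - 56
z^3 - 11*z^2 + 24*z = z*(z - 8)*(z - 3)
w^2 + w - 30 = (w - 5)*(w + 6)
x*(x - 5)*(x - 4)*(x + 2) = x^4 - 7*x^3 + 2*x^2 + 40*x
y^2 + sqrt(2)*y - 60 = (y - 5*sqrt(2))*(y + 6*sqrt(2))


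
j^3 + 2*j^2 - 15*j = j*(j - 3)*(j + 5)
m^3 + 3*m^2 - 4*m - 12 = (m - 2)*(m + 2)*(m + 3)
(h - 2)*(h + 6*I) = h^2 - 2*h + 6*I*h - 12*I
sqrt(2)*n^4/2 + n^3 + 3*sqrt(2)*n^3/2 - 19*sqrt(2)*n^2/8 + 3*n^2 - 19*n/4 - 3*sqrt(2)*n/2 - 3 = (n - 3/2)*(n + 1/2)*(n + 4)*(sqrt(2)*n/2 + 1)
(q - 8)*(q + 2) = q^2 - 6*q - 16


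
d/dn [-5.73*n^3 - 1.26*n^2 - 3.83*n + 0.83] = -17.19*n^2 - 2.52*n - 3.83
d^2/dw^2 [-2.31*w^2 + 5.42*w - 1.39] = -4.62000000000000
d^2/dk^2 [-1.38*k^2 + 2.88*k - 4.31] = -2.76000000000000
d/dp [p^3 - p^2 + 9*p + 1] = 3*p^2 - 2*p + 9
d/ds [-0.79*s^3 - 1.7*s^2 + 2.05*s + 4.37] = -2.37*s^2 - 3.4*s + 2.05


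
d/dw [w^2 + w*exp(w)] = w*exp(w) + 2*w + exp(w)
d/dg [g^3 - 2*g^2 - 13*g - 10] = 3*g^2 - 4*g - 13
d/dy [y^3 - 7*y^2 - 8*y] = 3*y^2 - 14*y - 8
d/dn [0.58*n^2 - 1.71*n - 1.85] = 1.16*n - 1.71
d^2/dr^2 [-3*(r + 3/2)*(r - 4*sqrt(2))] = -6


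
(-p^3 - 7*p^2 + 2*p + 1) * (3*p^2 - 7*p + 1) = -3*p^5 - 14*p^4 + 54*p^3 - 18*p^2 - 5*p + 1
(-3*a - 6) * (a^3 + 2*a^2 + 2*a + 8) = -3*a^4 - 12*a^3 - 18*a^2 - 36*a - 48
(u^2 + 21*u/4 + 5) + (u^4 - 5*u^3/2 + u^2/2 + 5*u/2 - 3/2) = u^4 - 5*u^3/2 + 3*u^2/2 + 31*u/4 + 7/2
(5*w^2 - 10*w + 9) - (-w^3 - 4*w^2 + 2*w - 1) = w^3 + 9*w^2 - 12*w + 10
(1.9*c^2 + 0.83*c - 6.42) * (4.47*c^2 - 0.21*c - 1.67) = 8.493*c^4 + 3.3111*c^3 - 32.0447*c^2 - 0.0379*c + 10.7214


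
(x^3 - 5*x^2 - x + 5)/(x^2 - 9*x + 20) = (x^2 - 1)/(x - 4)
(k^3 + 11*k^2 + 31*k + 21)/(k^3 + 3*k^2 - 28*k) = (k^2 + 4*k + 3)/(k*(k - 4))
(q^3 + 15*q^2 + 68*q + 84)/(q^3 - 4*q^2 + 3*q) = (q^3 + 15*q^2 + 68*q + 84)/(q*(q^2 - 4*q + 3))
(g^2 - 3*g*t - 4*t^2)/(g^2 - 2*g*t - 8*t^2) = (g + t)/(g + 2*t)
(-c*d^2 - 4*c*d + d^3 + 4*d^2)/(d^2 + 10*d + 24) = d*(-c + d)/(d + 6)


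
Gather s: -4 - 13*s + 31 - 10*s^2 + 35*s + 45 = -10*s^2 + 22*s + 72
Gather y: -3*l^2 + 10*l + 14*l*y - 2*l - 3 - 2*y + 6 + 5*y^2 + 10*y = -3*l^2 + 8*l + 5*y^2 + y*(14*l + 8) + 3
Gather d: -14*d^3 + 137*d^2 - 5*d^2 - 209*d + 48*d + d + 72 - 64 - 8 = -14*d^3 + 132*d^2 - 160*d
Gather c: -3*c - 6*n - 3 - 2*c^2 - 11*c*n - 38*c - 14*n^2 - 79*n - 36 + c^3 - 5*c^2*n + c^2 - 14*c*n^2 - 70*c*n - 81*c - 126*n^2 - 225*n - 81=c^3 + c^2*(-5*n - 1) + c*(-14*n^2 - 81*n - 122) - 140*n^2 - 310*n - 120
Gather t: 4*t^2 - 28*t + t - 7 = 4*t^2 - 27*t - 7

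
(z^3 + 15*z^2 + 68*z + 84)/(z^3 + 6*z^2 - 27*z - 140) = (z^2 + 8*z + 12)/(z^2 - z - 20)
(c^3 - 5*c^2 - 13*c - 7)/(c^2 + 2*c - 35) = (c^3 - 5*c^2 - 13*c - 7)/(c^2 + 2*c - 35)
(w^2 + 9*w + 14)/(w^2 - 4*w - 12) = (w + 7)/(w - 6)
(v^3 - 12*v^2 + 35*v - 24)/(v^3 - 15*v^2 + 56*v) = (v^2 - 4*v + 3)/(v*(v - 7))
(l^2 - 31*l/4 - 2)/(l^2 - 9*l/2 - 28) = (4*l + 1)/(2*(2*l + 7))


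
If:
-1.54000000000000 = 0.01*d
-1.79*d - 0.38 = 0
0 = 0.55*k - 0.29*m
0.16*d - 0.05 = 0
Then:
No Solution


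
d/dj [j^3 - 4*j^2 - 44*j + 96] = 3*j^2 - 8*j - 44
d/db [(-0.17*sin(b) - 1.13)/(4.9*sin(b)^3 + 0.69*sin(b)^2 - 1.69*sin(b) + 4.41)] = (1.666*sin(b)^3 + 16.7283*sin(b)^2 + 1.5594*sin(b) - 2.6594)*cos(b)/(24.01*sin(b)^6 + 6.762*sin(b)^5 - 16.0859*sin(b)^4 + 40.8858*sin(b)^3 + 8.9419*sin(b)^2 - 14.9058*sin(b) + 19.4481)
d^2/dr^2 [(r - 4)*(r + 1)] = 2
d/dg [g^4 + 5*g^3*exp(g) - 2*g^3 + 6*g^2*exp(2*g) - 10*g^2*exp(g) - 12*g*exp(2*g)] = 5*g^3*exp(g) + 4*g^3 + 12*g^2*exp(2*g) + 5*g^2*exp(g) - 6*g^2 - 12*g*exp(2*g) - 20*g*exp(g) - 12*exp(2*g)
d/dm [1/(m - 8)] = -1/(m - 8)^2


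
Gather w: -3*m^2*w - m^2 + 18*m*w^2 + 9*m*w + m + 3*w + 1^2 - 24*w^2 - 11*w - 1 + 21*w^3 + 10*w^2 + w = -m^2 + m + 21*w^3 + w^2*(18*m - 14) + w*(-3*m^2 + 9*m - 7)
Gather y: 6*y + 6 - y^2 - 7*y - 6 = -y^2 - y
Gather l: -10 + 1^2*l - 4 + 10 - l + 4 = 0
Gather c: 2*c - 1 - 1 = 2*c - 2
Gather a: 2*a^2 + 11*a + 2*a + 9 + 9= 2*a^2 + 13*a + 18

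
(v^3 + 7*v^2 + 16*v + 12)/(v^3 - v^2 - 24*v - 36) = (v + 2)/(v - 6)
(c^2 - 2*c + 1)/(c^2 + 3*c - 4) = (c - 1)/(c + 4)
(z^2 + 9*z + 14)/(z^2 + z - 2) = (z + 7)/(z - 1)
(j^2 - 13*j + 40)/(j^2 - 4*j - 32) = (j - 5)/(j + 4)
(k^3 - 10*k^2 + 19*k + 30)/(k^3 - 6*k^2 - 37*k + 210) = (k^2 - 5*k - 6)/(k^2 - k - 42)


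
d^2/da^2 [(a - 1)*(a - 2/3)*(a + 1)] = 6*a - 4/3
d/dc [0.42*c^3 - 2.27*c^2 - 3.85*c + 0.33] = 1.26*c^2 - 4.54*c - 3.85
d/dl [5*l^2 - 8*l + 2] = 10*l - 8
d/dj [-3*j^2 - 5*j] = -6*j - 5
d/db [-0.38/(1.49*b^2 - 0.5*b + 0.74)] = (1.1324*b - 0.19)/(1.49*b^2 - 0.5*b + 0.74)^2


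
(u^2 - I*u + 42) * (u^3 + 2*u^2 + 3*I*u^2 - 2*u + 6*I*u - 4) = u^5 + 2*u^4 + 2*I*u^4 + 43*u^3 + 4*I*u^3 + 86*u^2 + 128*I*u^2 - 84*u + 256*I*u - 168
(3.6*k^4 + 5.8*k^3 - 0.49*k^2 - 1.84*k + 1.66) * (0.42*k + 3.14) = 1.512*k^5 + 13.74*k^4 + 18.0062*k^3 - 2.3114*k^2 - 5.0804*k + 5.2124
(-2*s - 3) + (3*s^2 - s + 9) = 3*s^2 - 3*s + 6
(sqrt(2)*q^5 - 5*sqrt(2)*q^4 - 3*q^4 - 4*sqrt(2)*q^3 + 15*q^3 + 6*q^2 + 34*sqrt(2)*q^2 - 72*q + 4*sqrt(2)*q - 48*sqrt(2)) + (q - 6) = sqrt(2)*q^5 - 5*sqrt(2)*q^4 - 3*q^4 - 4*sqrt(2)*q^3 + 15*q^3 + 6*q^2 + 34*sqrt(2)*q^2 - 71*q + 4*sqrt(2)*q - 48*sqrt(2) - 6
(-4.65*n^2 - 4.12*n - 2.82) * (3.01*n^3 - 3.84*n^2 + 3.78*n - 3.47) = -13.9965*n^5 + 5.4548*n^4 - 10.2444*n^3 + 11.3907*n^2 + 3.6368*n + 9.7854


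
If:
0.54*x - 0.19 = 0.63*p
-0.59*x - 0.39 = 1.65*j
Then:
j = -0.357575757575758*x - 0.236363636363636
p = 0.857142857142857*x - 0.301587301587302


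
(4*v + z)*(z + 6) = 4*v*z + 24*v + z^2 + 6*z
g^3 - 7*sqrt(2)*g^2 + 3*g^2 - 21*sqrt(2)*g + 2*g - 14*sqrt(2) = (g + 1)*(g + 2)*(g - 7*sqrt(2))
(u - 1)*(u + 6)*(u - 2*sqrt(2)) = u^3 - 2*sqrt(2)*u^2 + 5*u^2 - 10*sqrt(2)*u - 6*u + 12*sqrt(2)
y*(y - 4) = y^2 - 4*y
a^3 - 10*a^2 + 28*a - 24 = (a - 6)*(a - 2)^2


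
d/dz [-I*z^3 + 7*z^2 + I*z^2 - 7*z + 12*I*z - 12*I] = -3*I*z^2 + 2*z*(7 + I) - 7 + 12*I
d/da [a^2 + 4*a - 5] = 2*a + 4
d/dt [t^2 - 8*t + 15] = 2*t - 8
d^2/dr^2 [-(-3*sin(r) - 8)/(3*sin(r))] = 8*(cos(r)^2 + 1)/(3*sin(r)^3)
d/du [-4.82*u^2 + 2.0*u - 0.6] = 2.0 - 9.64*u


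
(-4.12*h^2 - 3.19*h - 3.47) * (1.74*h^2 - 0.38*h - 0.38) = -7.1688*h^4 - 3.985*h^3 - 3.26*h^2 + 2.5308*h + 1.3186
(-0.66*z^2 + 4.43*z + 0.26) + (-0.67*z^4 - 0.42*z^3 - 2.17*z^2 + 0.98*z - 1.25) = -0.67*z^4 - 0.42*z^3 - 2.83*z^2 + 5.41*z - 0.99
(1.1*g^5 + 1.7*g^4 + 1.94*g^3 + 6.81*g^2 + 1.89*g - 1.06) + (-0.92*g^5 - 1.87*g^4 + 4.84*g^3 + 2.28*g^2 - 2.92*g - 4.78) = 0.18*g^5 - 0.17*g^4 + 6.78*g^3 + 9.09*g^2 - 1.03*g - 5.84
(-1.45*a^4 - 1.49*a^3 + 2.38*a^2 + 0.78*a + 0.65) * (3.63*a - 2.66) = -5.2635*a^5 - 1.5517*a^4 + 12.6028*a^3 - 3.4994*a^2 + 0.2847*a - 1.729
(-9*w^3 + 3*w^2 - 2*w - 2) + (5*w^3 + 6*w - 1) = -4*w^3 + 3*w^2 + 4*w - 3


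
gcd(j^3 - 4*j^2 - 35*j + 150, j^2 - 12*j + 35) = j - 5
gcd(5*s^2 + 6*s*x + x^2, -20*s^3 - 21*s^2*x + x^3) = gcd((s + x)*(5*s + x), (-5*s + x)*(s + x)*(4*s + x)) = s + x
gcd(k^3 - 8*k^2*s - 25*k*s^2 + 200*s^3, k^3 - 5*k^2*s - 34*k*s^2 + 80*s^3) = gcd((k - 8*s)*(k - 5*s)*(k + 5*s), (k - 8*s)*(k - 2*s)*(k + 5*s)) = -k^2 + 3*k*s + 40*s^2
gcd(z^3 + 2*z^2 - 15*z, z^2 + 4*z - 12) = 1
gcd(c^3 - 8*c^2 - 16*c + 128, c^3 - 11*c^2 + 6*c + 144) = c - 8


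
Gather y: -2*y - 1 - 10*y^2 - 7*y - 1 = -10*y^2 - 9*y - 2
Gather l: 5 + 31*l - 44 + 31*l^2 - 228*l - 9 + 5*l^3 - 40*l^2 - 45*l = 5*l^3 - 9*l^2 - 242*l - 48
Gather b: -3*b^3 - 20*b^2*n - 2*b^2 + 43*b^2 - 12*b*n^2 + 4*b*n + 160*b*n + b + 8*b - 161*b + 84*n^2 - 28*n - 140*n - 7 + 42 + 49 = -3*b^3 + b^2*(41 - 20*n) + b*(-12*n^2 + 164*n - 152) + 84*n^2 - 168*n + 84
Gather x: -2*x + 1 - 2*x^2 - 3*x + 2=-2*x^2 - 5*x + 3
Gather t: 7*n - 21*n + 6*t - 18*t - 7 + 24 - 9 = -14*n - 12*t + 8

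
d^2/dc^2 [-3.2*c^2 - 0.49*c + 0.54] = -6.40000000000000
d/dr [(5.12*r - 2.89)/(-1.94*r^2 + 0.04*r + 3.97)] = (9.9328*r^2 - 11.2132*r + 20.442)/(3.7636*r^4 - 0.1552*r^3 - 15.402*r^2 + 0.3176*r + 15.7609)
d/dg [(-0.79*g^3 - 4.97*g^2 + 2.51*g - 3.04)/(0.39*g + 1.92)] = (-0.6162*g^3 - 6.4887*g^2 - 19.0848*g + 6.0048)/(0.1521*g^2 + 1.4976*g + 3.6864)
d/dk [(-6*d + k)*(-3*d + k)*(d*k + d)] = d*(18*d^2 - 18*d*k - 9*d + 3*k^2 + 2*k)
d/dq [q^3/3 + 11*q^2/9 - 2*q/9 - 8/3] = q^2 + 22*q/9 - 2/9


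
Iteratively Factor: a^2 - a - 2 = (a - 2)*(a + 1)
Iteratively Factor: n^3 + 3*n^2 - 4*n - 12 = (n + 2)*(n^2 + n - 6) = (n - 2)*(n + 2)*(n + 3)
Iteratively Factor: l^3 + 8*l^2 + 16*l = (l + 4)*(l^2 + 4*l) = (l + 4)^2*(l)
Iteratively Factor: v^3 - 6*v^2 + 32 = (v - 4)*(v^2 - 2*v - 8) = (v - 4)*(v + 2)*(v - 4)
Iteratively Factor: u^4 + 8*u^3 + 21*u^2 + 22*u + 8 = (u + 1)*(u^3 + 7*u^2 + 14*u + 8) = (u + 1)*(u + 2)*(u^2 + 5*u + 4) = (u + 1)*(u + 2)*(u + 4)*(u + 1)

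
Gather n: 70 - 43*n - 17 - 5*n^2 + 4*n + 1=-5*n^2 - 39*n + 54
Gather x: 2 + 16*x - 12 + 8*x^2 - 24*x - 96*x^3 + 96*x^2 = -96*x^3 + 104*x^2 - 8*x - 10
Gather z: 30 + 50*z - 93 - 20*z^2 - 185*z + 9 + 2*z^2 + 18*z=-18*z^2 - 117*z - 54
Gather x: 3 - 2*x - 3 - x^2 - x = -x^2 - 3*x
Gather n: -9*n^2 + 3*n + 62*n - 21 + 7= -9*n^2 + 65*n - 14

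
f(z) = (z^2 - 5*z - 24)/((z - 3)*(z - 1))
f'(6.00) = 1.11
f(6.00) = -1.20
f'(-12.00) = -0.02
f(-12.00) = 0.92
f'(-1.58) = -1.39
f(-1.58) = -1.15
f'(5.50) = 1.71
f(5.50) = -1.89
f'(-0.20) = -8.26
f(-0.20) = -5.98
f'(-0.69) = -3.80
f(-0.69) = -3.22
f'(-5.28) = -0.14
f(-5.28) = 0.58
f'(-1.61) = -1.35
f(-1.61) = -1.11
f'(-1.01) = -2.53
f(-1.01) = -2.22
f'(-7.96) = -0.05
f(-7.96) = 0.81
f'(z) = (2*z - 5)/((z - 3)*(z - 1)) - (z^2 - 5*z - 24)/((z - 3)*(z - 1)^2) - (z^2 - 5*z - 24)/((z - 3)^2*(z - 1))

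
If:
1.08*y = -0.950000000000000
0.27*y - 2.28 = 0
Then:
No Solution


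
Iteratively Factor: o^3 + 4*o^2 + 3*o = (o)*(o^2 + 4*o + 3) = o*(o + 3)*(o + 1)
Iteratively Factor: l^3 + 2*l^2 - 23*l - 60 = (l + 4)*(l^2 - 2*l - 15) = (l + 3)*(l + 4)*(l - 5)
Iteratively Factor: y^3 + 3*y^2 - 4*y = (y - 1)*(y^2 + 4*y) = y*(y - 1)*(y + 4)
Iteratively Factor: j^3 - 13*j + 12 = (j - 1)*(j^2 + j - 12) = (j - 3)*(j - 1)*(j + 4)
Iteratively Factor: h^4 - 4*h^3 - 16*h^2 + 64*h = (h)*(h^3 - 4*h^2 - 16*h + 64) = h*(h + 4)*(h^2 - 8*h + 16) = h*(h - 4)*(h + 4)*(h - 4)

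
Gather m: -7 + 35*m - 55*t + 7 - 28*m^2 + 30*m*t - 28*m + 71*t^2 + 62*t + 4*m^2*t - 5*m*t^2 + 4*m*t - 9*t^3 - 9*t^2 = m^2*(4*t - 28) + m*(-5*t^2 + 34*t + 7) - 9*t^3 + 62*t^2 + 7*t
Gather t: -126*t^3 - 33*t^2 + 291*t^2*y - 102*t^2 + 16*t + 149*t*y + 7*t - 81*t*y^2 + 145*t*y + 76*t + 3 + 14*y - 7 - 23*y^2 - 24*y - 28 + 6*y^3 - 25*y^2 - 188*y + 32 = -126*t^3 + t^2*(291*y - 135) + t*(-81*y^2 + 294*y + 99) + 6*y^3 - 48*y^2 - 198*y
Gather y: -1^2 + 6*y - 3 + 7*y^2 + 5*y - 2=7*y^2 + 11*y - 6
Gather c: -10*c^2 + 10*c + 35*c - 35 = -10*c^2 + 45*c - 35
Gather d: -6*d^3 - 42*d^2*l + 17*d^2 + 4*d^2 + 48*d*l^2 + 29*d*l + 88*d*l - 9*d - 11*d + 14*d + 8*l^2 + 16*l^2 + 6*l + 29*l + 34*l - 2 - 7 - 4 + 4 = -6*d^3 + d^2*(21 - 42*l) + d*(48*l^2 + 117*l - 6) + 24*l^2 + 69*l - 9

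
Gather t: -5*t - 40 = -5*t - 40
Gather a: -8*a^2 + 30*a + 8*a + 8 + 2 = -8*a^2 + 38*a + 10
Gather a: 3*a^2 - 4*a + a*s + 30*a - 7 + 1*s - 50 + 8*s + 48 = 3*a^2 + a*(s + 26) + 9*s - 9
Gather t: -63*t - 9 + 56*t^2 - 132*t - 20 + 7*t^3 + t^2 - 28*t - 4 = 7*t^3 + 57*t^2 - 223*t - 33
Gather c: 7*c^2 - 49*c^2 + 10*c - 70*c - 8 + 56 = -42*c^2 - 60*c + 48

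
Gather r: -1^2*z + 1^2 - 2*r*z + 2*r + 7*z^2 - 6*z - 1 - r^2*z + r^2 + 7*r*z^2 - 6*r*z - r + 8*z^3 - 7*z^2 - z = r^2*(1 - z) + r*(7*z^2 - 8*z + 1) + 8*z^3 - 8*z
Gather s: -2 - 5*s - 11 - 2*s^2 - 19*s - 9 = -2*s^2 - 24*s - 22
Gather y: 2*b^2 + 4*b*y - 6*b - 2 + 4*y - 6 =2*b^2 - 6*b + y*(4*b + 4) - 8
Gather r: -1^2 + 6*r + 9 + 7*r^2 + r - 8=7*r^2 + 7*r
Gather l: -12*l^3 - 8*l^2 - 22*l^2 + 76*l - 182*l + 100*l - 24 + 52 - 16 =-12*l^3 - 30*l^2 - 6*l + 12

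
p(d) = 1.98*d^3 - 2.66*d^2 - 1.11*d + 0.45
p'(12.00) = 790.41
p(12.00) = 3025.53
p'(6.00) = 180.81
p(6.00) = 325.71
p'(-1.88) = 29.89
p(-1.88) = -20.02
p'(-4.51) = 143.70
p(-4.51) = -230.28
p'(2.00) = 12.01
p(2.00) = 3.43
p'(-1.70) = 25.10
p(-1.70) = -15.08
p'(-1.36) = 17.11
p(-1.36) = -7.94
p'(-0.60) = 4.22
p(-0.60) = -0.27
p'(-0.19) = 0.12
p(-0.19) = 0.55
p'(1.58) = 5.31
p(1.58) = -0.13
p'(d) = 5.94*d^2 - 5.32*d - 1.11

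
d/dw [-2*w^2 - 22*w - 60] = -4*w - 22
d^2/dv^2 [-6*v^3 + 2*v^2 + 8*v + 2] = 4 - 36*v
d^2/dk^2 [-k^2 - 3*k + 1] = -2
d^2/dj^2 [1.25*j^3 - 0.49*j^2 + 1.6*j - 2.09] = 7.5*j - 0.98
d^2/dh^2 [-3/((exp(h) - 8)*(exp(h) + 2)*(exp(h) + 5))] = (-27*exp(5*h) + 33*exp(4*h) + 264*exp(3*h) - 2574*exp(2*h) - 5388*exp(h) + 11040)*exp(h)/(exp(9*h) - 3*exp(8*h) - 135*exp(7*h) + 35*exp(6*h) + 6690*exp(5*h) + 15492*exp(4*h) - 100216*exp(3*h) - 527040*exp(2*h) - 883200*exp(h) - 512000)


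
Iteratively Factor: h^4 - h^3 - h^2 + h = (h + 1)*(h^3 - 2*h^2 + h) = (h - 1)*(h + 1)*(h^2 - h) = (h - 1)^2*(h + 1)*(h)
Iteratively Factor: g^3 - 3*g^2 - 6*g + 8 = (g + 2)*(g^2 - 5*g + 4) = (g - 4)*(g + 2)*(g - 1)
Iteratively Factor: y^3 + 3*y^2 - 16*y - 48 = (y + 4)*(y^2 - y - 12) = (y - 4)*(y + 4)*(y + 3)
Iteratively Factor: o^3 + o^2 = (o)*(o^2 + o) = o*(o + 1)*(o)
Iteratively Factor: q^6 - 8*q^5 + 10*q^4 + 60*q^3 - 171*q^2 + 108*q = (q - 1)*(q^5 - 7*q^4 + 3*q^3 + 63*q^2 - 108*q) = (q - 1)*(q + 3)*(q^4 - 10*q^3 + 33*q^2 - 36*q) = q*(q - 1)*(q + 3)*(q^3 - 10*q^2 + 33*q - 36) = q*(q - 3)*(q - 1)*(q + 3)*(q^2 - 7*q + 12) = q*(q - 4)*(q - 3)*(q - 1)*(q + 3)*(q - 3)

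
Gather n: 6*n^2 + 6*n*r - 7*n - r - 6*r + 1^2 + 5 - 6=6*n^2 + n*(6*r - 7) - 7*r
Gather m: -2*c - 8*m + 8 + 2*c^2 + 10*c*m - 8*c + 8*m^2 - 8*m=2*c^2 - 10*c + 8*m^2 + m*(10*c - 16) + 8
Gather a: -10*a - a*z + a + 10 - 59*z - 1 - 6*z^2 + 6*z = a*(-z - 9) - 6*z^2 - 53*z + 9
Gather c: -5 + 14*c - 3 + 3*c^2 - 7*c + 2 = 3*c^2 + 7*c - 6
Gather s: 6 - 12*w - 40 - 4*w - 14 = -16*w - 48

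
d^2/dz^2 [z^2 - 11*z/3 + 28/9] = 2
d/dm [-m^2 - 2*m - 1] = -2*m - 2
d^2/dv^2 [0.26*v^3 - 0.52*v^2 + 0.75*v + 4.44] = 1.56*v - 1.04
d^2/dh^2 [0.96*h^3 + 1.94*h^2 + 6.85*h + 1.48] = 5.76*h + 3.88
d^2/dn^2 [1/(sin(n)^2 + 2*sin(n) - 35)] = 2*(-2*sin(n)^4 - 3*sin(n)^3 - 69*sin(n)^2 - 29*sin(n) + 39)/(sin(n)^2 + 2*sin(n) - 35)^3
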